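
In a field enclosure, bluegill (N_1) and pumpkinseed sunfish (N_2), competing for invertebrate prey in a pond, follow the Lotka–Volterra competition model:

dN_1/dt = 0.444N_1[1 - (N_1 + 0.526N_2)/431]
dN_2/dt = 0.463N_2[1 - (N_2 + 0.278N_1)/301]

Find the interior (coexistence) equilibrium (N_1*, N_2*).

N_1* ≈ 319, N_2* ≈ 212

Setting both brackets to zero gives the nullclines N_1 + 0.526N_2 = 431 and 0.278N_1 + N_2 = 301.
Substituting N_2 = 301 - 0.278N_1 into the first: N_1(1 - 0.526·0.278) = 431 - 0.526·301.
So N_1* = 273/0.854 = 319, and then N_2* = 301 - 0.278·319 = 212.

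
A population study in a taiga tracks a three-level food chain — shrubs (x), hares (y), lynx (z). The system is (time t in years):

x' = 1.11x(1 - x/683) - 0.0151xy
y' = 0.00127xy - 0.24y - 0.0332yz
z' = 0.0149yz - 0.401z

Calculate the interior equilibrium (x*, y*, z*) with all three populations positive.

From dz/dt = 0: 0.0149y* = 0.401, so y* = 26.9.
From dx/dt = 0: 1.11(1 - x*/683) = 0.0151·26.9, giving x* = 683·(1 - 0.366) = 433.
From dy/dt = 0: 0.00127·433 - 0.24 = 0.0332z*, so z* = 0.31/0.0332 = 9.33.

x* ≈ 433, y* ≈ 26.9, z* ≈ 9.33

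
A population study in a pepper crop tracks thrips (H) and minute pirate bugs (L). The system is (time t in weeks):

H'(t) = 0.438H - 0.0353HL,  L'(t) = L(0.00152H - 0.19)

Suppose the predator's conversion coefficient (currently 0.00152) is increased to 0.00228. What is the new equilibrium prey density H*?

At the interior fixed point, setting dL/dt = 0 with L > 0 fixes H* = (predator death rate)/(HL coefficient) — independent of the other coefficients.
With the change, H* = 0.19/0.00228 = 83.3; it falls from 125.

H* ≈ 83.3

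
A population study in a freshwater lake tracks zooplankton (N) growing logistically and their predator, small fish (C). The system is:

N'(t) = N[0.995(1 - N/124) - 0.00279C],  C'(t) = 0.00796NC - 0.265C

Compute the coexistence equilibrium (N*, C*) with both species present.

From dC/dt = 0 with C > 0: 0.00796N* = 0.265, so N* = 33.3.
Substitute into dN/dt = 0: 0.995(1 - 33.3/124) = 0.00279C*.
The bracket is 0.732, giving C* = 0.728/0.00279 = 261.

N* ≈ 33.3, C* ≈ 261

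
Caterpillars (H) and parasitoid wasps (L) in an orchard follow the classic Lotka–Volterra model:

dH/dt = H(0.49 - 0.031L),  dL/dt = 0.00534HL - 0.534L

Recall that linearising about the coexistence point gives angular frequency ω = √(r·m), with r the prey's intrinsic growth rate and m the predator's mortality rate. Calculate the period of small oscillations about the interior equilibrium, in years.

Here r = 0.49 and m = 0.534, so r·m = 0.262.
ω = √0.262 = 0.512 per year, hence T = 2π/ω ≈ 12.3 years.

T ≈ 12.3 years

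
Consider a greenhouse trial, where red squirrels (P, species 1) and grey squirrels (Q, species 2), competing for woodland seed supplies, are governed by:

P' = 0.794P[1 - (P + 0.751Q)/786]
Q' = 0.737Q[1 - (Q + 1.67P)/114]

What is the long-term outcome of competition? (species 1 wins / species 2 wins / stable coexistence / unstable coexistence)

species 1 excludes species 2

Compare the nullcline intercepts: K1/α12 = 786/0.751 = 1050 > K2 = 114; K2/α21 = 114/1.67 = 68.3 < K1 = 786.
Since the inequalities point opposite ways, species 1 can invade but species 2 cannot.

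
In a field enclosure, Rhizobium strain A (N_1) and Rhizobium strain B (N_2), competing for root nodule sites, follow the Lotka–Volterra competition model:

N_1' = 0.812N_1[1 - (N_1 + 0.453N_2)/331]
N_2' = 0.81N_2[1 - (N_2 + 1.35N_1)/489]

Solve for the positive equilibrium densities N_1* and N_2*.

N_1* ≈ 282, N_2* ≈ 109

Setting both brackets to zero gives the nullclines N_1 + 0.453N_2 = 331 and 1.35N_1 + N_2 = 489.
Substituting N_2 = 489 - 1.35N_1 into the first: N_1(1 - 0.453·1.35) = 331 - 0.453·489.
So N_1* = 109/0.388 = 282, and then N_2* = 489 - 1.35·282 = 109.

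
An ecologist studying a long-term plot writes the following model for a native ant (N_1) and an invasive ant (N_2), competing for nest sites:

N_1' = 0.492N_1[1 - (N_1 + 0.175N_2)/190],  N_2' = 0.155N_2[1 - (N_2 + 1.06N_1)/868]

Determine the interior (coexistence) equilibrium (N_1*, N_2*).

Setting both brackets to zero gives the nullclines N_1 + 0.175N_2 = 190 and 1.06N_1 + N_2 = 868.
Substituting N_2 = 868 - 1.06N_1 into the first: N_1(1 - 0.175·1.06) = 190 - 0.175·868.
So N_1* = 38.1/0.815 = 46.8, and then N_2* = 868 - 1.06·46.8 = 818.

N_1* ≈ 46.8, N_2* ≈ 818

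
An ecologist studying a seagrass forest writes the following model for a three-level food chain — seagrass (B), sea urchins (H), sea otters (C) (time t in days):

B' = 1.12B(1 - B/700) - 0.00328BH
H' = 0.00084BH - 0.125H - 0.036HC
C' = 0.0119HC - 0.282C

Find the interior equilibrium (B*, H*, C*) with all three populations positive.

From dC/dt = 0: 0.0119H* = 0.282, so H* = 23.7.
From dB/dt = 0: 1.12(1 - B*/700) = 0.00328·23.7, giving B* = 700·(1 - 0.0694) = 651.
From dH/dt = 0: 0.00084·651 - 0.125 = 0.036C*, so C* = 0.422/0.036 = 11.7.

B* ≈ 651, H* ≈ 23.7, C* ≈ 11.7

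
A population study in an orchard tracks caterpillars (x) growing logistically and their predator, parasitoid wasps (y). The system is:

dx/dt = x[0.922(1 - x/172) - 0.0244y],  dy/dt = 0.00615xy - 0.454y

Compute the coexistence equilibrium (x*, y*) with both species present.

From dy/dt = 0 with y > 0: 0.00615x* = 0.454, so x* = 73.8.
Substitute into dx/dt = 0: 0.922(1 - 73.8/172) = 0.0244y*.
The bracket is 0.571, giving y* = 0.526/0.0244 = 21.6.

x* ≈ 73.8, y* ≈ 21.6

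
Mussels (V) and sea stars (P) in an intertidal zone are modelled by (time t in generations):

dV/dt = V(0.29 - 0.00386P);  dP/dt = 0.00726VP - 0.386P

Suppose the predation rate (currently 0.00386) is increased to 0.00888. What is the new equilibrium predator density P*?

P* ≈ 32.7

At the interior fixed point, setting dV/dt = 0 with V > 0 fixes P* = (prey growth rate)/(VP coefficient) — independent of the other coefficients.
With the change, P* = 0.29/0.00888 = 32.7; it falls from 75.1.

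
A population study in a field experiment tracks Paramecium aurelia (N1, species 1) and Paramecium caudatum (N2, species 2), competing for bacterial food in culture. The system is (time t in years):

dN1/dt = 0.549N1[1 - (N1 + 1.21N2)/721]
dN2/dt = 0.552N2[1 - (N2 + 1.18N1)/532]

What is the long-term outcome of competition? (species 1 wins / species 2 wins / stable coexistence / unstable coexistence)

Compare the nullcline intercepts: K1/α12 = 721/1.21 = 596 > K2 = 532; K2/α21 = 532/1.18 = 451 < K1 = 721.
Since the inequalities point opposite ways, species 1 can invade but species 2 cannot.

species 1 excludes species 2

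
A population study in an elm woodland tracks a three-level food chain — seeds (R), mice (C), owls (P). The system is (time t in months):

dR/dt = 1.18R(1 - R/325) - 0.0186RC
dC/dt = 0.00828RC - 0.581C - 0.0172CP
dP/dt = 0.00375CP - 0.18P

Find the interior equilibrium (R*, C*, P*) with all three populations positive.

From dP/dt = 0: 0.00375C* = 0.18, so C* = 48.
From dR/dt = 0: 1.18(1 - R*/325) = 0.0186·48, giving R* = 325·(1 - 0.757) = 79.1.
From dC/dt = 0: 0.00828·79.1 - 0.581 = 0.0172P*, so P* = 0.074/0.0172 = 4.3.

R* ≈ 79.1, C* ≈ 48, P* ≈ 4.3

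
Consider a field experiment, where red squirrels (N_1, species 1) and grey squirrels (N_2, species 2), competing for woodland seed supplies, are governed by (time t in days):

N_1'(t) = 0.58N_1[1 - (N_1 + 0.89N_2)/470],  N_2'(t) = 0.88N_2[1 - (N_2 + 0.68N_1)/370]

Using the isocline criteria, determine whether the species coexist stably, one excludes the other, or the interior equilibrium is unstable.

Compare the nullcline intercepts: K1/α12 = 470/0.89 = 528 > K2 = 370; K2/α21 = 370/0.68 = 544 > K1 = 470.
Since both inequalities hold, each species can invade when rare, so the interior equilibrium is stable.

stable coexistence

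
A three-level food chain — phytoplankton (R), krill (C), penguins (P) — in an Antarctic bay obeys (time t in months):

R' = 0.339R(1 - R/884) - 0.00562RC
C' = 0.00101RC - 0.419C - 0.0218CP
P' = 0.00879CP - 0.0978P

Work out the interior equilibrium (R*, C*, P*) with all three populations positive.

From dP/dt = 0: 0.00879C* = 0.0978, so C* = 11.1.
From dR/dt = 0: 0.339(1 - R*/884) = 0.00562·11.1, giving R* = 884·(1 - 0.184) = 721.
From dC/dt = 0: 0.00101·721 - 0.419 = 0.0218P*, so P* = 0.309/0.0218 = 14.2.

R* ≈ 721, C* ≈ 11.1, P* ≈ 14.2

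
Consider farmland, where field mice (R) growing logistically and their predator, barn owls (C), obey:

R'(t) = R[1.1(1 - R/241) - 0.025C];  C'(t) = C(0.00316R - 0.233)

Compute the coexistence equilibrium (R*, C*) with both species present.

From dC/dt = 0 with C > 0: 0.00316R* = 0.233, so R* = 73.7.
Substitute into dR/dt = 0: 1.1(1 - 73.7/241) = 0.025C*.
The bracket is 0.694, giving C* = 0.763/0.025 = 30.5.

R* ≈ 73.7, C* ≈ 30.5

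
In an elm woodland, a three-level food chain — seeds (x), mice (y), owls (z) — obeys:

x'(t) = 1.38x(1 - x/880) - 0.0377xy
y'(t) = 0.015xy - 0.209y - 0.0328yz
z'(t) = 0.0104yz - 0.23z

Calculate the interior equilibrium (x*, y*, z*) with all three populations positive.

x* ≈ 348, y* ≈ 22.1, z* ≈ 153

From dz/dt = 0: 0.0104y* = 0.23, so y* = 22.1.
From dx/dt = 0: 1.38(1 - x*/880) = 0.0377·22.1, giving x* = 880·(1 - 0.604) = 348.
From dy/dt = 0: 0.015·348 - 0.209 = 0.0328z*, so z* = 5.02/0.0328 = 153.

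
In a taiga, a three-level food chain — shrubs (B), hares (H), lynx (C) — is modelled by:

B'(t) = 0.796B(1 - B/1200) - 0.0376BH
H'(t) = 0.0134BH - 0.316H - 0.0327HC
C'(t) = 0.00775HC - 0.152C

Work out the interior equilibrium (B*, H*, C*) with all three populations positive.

From dC/dt = 0: 0.00775H* = 0.152, so H* = 19.6.
From dB/dt = 0: 0.796(1 - B*/1200) = 0.0376·19.6, giving B* = 1200·(1 - 0.926) = 88.3.
From dH/dt = 0: 0.0134·88.3 - 0.316 = 0.0327C*, so C* = 0.867/0.0327 = 26.5.

B* ≈ 88.3, H* ≈ 19.6, C* ≈ 26.5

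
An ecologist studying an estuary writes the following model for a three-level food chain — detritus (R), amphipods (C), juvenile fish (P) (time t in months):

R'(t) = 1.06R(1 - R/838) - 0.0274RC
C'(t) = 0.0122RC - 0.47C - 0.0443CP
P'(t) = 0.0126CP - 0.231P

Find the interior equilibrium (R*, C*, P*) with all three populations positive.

R* ≈ 441, C* ≈ 18.3, P* ≈ 111

From dP/dt = 0: 0.0126C* = 0.231, so C* = 18.3.
From dR/dt = 0: 1.06(1 - R*/838) = 0.0274·18.3, giving R* = 838·(1 - 0.474) = 441.
From dC/dt = 0: 0.0122·441 - 0.47 = 0.0443P*, so P* = 4.91/0.0443 = 111.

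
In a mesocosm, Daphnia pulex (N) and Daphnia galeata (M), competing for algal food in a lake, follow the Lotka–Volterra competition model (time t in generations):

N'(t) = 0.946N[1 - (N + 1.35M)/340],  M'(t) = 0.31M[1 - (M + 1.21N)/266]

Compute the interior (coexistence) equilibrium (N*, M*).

Setting both brackets to zero gives the nullclines N + 1.35M = 340 and 1.21N + M = 266.
Substituting M = 266 - 1.21N into the first: N(1 - 1.35·1.21) = 340 - 1.35·266.
So N* = -19.1/-0.633 = 30.1, and then M* = 266 - 1.21·30.1 = 230.

N* ≈ 30.1, M* ≈ 230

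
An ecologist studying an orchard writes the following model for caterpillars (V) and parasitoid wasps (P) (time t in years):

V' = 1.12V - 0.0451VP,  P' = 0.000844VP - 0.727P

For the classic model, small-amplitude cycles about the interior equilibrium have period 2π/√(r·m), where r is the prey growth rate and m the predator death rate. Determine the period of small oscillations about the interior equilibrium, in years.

T ≈ 6.96 years

Here r = 1.12 and m = 0.727, so r·m = 0.814.
ω = √0.814 = 0.902 per year, hence T = 2π/ω ≈ 6.96 years.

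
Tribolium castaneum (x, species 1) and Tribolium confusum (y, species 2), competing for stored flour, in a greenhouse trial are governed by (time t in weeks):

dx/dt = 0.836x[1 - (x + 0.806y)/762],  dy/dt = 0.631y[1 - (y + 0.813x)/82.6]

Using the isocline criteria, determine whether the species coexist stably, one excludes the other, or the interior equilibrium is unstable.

Compare the nullcline intercepts: K1/α12 = 762/0.806 = 945 > K2 = 82.6; K2/α21 = 82.6/0.813 = 102 < K1 = 762.
Since the inequalities point opposite ways, species 1 can invade but species 2 cannot.

species 1 excludes species 2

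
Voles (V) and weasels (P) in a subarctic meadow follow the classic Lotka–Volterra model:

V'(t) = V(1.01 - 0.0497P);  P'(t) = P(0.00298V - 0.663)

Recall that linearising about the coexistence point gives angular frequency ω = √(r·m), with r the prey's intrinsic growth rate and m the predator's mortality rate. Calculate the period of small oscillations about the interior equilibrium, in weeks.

Here r = 1.01 and m = 0.663, so r·m = 0.67.
ω = √0.67 = 0.818 per week, hence T = 2π/ω ≈ 7.68 weeks.

T ≈ 7.68 weeks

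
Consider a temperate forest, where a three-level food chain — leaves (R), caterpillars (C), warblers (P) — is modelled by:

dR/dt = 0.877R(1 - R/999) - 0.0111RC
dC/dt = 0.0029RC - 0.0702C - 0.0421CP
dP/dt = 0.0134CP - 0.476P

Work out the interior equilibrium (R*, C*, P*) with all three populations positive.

From dP/dt = 0: 0.0134C* = 0.476, so C* = 35.5.
From dR/dt = 0: 0.877(1 - R*/999) = 0.0111·35.5, giving R* = 999·(1 - 0.45) = 550.
From dC/dt = 0: 0.0029·550 - 0.0702 = 0.0421P*, so P* = 1.52/0.0421 = 36.2.

R* ≈ 550, C* ≈ 35.5, P* ≈ 36.2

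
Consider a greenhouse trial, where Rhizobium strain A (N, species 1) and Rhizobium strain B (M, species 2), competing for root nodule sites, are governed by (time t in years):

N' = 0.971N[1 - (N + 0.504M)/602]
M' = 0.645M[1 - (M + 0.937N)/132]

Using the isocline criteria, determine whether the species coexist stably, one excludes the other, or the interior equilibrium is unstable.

Compare the nullcline intercepts: K1/α12 = 602/0.504 = 1190 > K2 = 132; K2/α21 = 132/0.937 = 141 < K1 = 602.
Since the inequalities point opposite ways, species 1 can invade but species 2 cannot.

species 1 excludes species 2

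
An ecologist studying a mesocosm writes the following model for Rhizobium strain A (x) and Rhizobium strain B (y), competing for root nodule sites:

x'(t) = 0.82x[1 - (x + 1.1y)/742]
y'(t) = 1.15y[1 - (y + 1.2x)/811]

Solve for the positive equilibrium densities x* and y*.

Setting both brackets to zero gives the nullclines x + 1.1y = 742 and 1.2x + y = 811.
Substituting y = 811 - 1.2x into the first: x(1 - 1.1·1.2) = 742 - 1.1·811.
So x* = -150/-0.32 = 469, and then y* = 811 - 1.2·469 = 248.

x* ≈ 469, y* ≈ 248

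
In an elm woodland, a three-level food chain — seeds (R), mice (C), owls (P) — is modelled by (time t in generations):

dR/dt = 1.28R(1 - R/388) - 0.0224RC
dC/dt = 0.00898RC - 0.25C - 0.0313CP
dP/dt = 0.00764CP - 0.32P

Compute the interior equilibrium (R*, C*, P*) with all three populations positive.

R* ≈ 104, C* ≈ 41.9, P* ≈ 21.7

From dP/dt = 0: 0.00764C* = 0.32, so C* = 41.9.
From dR/dt = 0: 1.28(1 - R*/388) = 0.0224·41.9, giving R* = 388·(1 - 0.733) = 104.
From dC/dt = 0: 0.00898·104 - 0.25 = 0.0313P*, so P* = 0.68/0.0313 = 21.7.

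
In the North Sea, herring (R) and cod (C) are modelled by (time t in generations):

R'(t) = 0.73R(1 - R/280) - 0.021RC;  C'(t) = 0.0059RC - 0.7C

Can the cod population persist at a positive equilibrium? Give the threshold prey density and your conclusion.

Threshold R = 119; K > 119, so yes, the predator persists.

The predator equation gives dC/dt > 0 only when R > 0.7/0.0059 = 119.
Without the predator, R → K = 280. Since 280 > 119, the predator can invade and persist.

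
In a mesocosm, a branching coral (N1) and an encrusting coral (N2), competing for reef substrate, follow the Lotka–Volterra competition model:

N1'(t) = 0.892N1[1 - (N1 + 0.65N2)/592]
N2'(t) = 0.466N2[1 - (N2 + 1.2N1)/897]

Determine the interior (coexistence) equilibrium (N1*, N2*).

Setting both brackets to zero gives the nullclines N1 + 0.65N2 = 592 and 1.2N1 + N2 = 897.
Substituting N2 = 897 - 1.2N1 into the first: N1(1 - 0.65·1.2) = 592 - 0.65·897.
So N1* = 8.95/0.22 = 40.7, and then N2* = 897 - 1.2·40.7 = 848.

N1* ≈ 40.7, N2* ≈ 848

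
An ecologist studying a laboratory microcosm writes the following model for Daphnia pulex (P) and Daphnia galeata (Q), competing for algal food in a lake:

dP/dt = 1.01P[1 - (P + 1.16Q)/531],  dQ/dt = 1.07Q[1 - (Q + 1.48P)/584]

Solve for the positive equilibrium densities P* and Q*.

Setting both brackets to zero gives the nullclines P + 1.16Q = 531 and 1.48P + Q = 584.
Substituting Q = 584 - 1.48P into the first: P(1 - 1.16·1.48) = 531 - 1.16·584.
So P* = -146/-0.717 = 204, and then Q* = 584 - 1.48·204 = 282.

P* ≈ 204, Q* ≈ 282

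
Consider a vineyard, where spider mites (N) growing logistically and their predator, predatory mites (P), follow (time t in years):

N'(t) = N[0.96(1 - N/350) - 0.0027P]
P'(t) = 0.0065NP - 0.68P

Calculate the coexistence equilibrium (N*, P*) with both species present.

N* ≈ 105, P* ≈ 249

From dP/dt = 0 with P > 0: 0.0065N* = 0.68, so N* = 105.
Substitute into dN/dt = 0: 0.96(1 - 105/350) = 0.0027P*.
The bracket is 0.701, giving P* = 0.673/0.0027 = 249.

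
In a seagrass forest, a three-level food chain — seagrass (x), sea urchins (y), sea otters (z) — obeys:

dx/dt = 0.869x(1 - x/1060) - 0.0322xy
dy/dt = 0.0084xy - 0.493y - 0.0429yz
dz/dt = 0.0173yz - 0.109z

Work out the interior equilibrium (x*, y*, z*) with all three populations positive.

From dz/dt = 0: 0.0173y* = 0.109, so y* = 6.3.
From dx/dt = 0: 0.869(1 - x*/1060) = 0.0322·6.3, giving x* = 1060·(1 - 0.233) = 813.
From dy/dt = 0: 0.0084·813 - 0.493 = 0.0429z*, so z* = 6.33/0.0429 = 148.

x* ≈ 813, y* ≈ 6.3, z* ≈ 148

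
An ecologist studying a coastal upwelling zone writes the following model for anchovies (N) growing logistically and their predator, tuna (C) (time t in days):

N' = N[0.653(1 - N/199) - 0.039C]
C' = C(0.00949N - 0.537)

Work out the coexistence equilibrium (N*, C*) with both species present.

From dC/dt = 0 with C > 0: 0.00949N* = 0.537, so N* = 56.6.
Substitute into dN/dt = 0: 0.653(1 - 56.6/199) = 0.039C*.
The bracket is 0.716, giving C* = 0.467/0.039 = 12.

N* ≈ 56.6, C* ≈ 12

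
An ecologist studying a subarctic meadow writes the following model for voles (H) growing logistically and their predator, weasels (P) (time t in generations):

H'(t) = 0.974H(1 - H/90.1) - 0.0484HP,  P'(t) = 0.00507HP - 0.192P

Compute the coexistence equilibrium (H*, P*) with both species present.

From dP/dt = 0 with P > 0: 0.00507H* = 0.192, so H* = 37.9.
Substitute into dH/dt = 0: 0.974(1 - 37.9/90.1) = 0.0484P*.
The bracket is 0.58, giving P* = 0.565/0.0484 = 11.7.

H* ≈ 37.9, P* ≈ 11.7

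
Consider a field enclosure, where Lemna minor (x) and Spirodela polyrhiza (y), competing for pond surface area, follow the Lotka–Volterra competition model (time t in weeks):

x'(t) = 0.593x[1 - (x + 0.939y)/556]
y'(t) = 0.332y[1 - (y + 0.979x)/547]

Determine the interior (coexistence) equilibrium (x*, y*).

x* ≈ 525, y* ≈ 33.2

Setting both brackets to zero gives the nullclines x + 0.939y = 556 and 0.979x + y = 547.
Substituting y = 547 - 0.979x into the first: x(1 - 0.939·0.979) = 556 - 0.939·547.
So x* = 42.4/0.0807 = 525, and then y* = 547 - 0.979·525 = 33.2.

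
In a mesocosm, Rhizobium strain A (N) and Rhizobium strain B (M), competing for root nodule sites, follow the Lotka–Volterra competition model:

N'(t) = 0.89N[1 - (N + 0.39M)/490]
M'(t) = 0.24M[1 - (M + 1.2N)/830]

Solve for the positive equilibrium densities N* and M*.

Setting both brackets to zero gives the nullclines N + 0.39M = 490 and 1.2N + M = 830.
Substituting M = 830 - 1.2N into the first: N(1 - 0.39·1.2) = 490 - 0.39·830.
So N* = 166/0.532 = 313, and then M* = 830 - 1.2·313 = 455.

N* ≈ 313, M* ≈ 455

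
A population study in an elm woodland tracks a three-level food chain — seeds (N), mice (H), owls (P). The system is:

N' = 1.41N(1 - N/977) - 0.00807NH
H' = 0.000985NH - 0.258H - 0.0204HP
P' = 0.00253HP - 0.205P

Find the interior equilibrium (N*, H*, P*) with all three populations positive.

N* ≈ 524, H* ≈ 81, P* ≈ 12.6

From dP/dt = 0: 0.00253H* = 0.205, so H* = 81.
From dN/dt = 0: 1.41(1 - N*/977) = 0.00807·81, giving N* = 977·(1 - 0.464) = 524.
From dH/dt = 0: 0.000985·524 - 0.258 = 0.0204P*, so P* = 0.258/0.0204 = 12.6.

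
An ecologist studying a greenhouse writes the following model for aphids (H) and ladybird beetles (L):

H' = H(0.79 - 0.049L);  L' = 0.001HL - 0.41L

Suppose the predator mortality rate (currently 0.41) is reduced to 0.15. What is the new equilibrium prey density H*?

At the interior fixed point, setting dL/dt = 0 with L > 0 fixes H* = (predator death rate)/(HL coefficient) — independent of the other coefficients.
With the change, H* = 0.15/0.001 = 150; it falls from 410.

H* ≈ 150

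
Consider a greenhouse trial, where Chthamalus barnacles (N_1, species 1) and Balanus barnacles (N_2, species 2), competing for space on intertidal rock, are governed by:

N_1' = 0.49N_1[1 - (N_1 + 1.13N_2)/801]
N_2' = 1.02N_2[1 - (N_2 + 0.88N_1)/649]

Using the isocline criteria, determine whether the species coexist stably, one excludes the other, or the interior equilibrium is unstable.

species 1 excludes species 2

Compare the nullcline intercepts: K1/α12 = 801/1.13 = 709 > K2 = 649; K2/α21 = 649/0.88 = 738 < K1 = 801.
Since the inequalities point opposite ways, species 1 can invade but species 2 cannot.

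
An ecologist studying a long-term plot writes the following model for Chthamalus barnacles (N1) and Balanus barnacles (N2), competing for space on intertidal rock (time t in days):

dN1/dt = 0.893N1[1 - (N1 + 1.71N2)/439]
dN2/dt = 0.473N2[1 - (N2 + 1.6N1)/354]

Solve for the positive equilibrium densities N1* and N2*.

Setting both brackets to zero gives the nullclines N1 + 1.71N2 = 439 and 1.6N1 + N2 = 354.
Substituting N2 = 354 - 1.6N1 into the first: N1(1 - 1.71·1.6) = 439 - 1.71·354.
So N1* = -166/-1.74 = 95.8, and then N2* = 354 - 1.6·95.8 = 201.

N1* ≈ 95.8, N2* ≈ 201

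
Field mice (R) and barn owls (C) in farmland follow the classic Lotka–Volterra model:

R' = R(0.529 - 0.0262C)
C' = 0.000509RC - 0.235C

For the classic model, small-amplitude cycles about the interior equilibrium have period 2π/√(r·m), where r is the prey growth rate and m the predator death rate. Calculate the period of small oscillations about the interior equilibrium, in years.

T ≈ 17.8 years

Here r = 0.529 and m = 0.235, so r·m = 0.124.
ω = √0.124 = 0.353 per year, hence T = 2π/ω ≈ 17.8 years.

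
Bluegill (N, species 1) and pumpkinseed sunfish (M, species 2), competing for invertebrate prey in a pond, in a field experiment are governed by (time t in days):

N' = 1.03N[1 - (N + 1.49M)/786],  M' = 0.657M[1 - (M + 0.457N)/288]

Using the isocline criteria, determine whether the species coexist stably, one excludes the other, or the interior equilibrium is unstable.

species 1 excludes species 2

Compare the nullcline intercepts: K1/α12 = 786/1.49 = 528 > K2 = 288; K2/α21 = 288/0.457 = 630 < K1 = 786.
Since the inequalities point opposite ways, species 1 can invade but species 2 cannot.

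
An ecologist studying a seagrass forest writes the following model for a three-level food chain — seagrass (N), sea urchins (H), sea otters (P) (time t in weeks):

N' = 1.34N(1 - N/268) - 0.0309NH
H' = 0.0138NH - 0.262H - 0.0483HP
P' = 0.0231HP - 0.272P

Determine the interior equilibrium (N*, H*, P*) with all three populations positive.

From dP/dt = 0: 0.0231H* = 0.272, so H* = 11.8.
From dN/dt = 0: 1.34(1 - N*/268) = 0.0309·11.8, giving N* = 268·(1 - 0.272) = 195.
From dH/dt = 0: 0.0138·195 - 0.262 = 0.0483P*, so P* = 2.43/0.0483 = 50.4.

N* ≈ 195, H* ≈ 11.8, P* ≈ 50.4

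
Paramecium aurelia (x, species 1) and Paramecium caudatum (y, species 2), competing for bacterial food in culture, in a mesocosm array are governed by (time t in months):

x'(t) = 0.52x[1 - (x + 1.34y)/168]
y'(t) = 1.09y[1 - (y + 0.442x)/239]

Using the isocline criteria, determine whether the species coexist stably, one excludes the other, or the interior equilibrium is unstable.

Compare the nullcline intercepts: K1/α12 = 168/1.34 = 125 < K2 = 239; K2/α21 = 239/0.442 = 541 > K1 = 168.
Since the inequalities point opposite ways, species 2 can invade but species 1 cannot.

species 2 excludes species 1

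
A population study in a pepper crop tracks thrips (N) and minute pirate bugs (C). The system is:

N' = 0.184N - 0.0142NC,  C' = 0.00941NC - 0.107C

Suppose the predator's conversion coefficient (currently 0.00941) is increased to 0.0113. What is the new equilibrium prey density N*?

At the interior fixed point, setting dC/dt = 0 with C > 0 fixes N* = (predator death rate)/(NC coefficient) — independent of the other coefficients.
With the change, N* = 0.107/0.0113 = 9.47; it falls from 11.4.

N* ≈ 9.47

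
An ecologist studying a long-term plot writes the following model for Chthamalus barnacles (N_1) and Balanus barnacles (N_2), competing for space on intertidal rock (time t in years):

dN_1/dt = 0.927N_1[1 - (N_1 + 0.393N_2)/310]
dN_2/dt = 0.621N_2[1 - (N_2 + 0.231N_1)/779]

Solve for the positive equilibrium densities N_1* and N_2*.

Setting both brackets to zero gives the nullclines N_1 + 0.393N_2 = 310 and 0.231N_1 + N_2 = 779.
Substituting N_2 = 779 - 0.231N_1 into the first: N_1(1 - 0.393·0.231) = 310 - 0.393·779.
So N_1* = 3.85/0.909 = 4.24, and then N_2* = 779 - 0.231·4.24 = 778.

N_1* ≈ 4.24, N_2* ≈ 778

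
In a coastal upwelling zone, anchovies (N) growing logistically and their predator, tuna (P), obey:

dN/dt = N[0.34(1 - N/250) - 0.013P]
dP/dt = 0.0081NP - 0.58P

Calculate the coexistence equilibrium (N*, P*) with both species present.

From dP/dt = 0 with P > 0: 0.0081N* = 0.58, so N* = 71.6.
Substitute into dN/dt = 0: 0.34(1 - 71.6/250) = 0.013P*.
The bracket is 0.714, giving P* = 0.243/0.013 = 18.7.

N* ≈ 71.6, P* ≈ 18.7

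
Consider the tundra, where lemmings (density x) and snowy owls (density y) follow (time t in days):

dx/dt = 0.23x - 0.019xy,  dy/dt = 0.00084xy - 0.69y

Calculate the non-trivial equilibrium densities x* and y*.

Set dy/dt = 0 with y > 0: 0.00084x - 0.69 = 0, so x* = 0.69/0.00084 = 821.
Set dx/dt = 0 with x > 0: 0.23 - 0.019y = 0, so y* = 0.23/0.019 = 12.1.

x* ≈ 821, y* ≈ 12.1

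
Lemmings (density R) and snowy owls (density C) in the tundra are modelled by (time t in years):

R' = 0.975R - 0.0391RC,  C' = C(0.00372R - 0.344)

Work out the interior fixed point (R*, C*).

R* ≈ 92.5, C* ≈ 24.9

Set dC/dt = 0 with C > 0: 0.00372R - 0.344 = 0, so R* = 0.344/0.00372 = 92.5.
Set dR/dt = 0 with R > 0: 0.975 - 0.0391C = 0, so C* = 0.975/0.0391 = 24.9.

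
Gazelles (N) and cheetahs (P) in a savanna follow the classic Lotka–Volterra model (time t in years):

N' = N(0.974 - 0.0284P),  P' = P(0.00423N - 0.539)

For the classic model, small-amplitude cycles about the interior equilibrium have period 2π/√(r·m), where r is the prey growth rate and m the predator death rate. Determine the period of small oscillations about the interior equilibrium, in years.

Here r = 0.974 and m = 0.539, so r·m = 0.525.
ω = √0.525 = 0.725 per year, hence T = 2π/ω ≈ 8.67 years.

T ≈ 8.67 years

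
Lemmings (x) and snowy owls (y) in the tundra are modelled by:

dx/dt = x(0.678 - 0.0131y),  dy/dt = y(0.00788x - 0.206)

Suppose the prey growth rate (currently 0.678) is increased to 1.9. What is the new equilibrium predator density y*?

y* ≈ 145

At the interior fixed point, setting dx/dt = 0 with x > 0 fixes y* = (prey growth rate)/(xy coefficient) — independent of the other coefficients.
With the change, y* = 1.9/0.0131 = 145; it rises from 51.8.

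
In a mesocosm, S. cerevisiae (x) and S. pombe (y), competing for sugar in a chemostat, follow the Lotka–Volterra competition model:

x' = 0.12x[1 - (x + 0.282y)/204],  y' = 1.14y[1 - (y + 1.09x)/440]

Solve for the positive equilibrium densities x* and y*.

Setting both brackets to zero gives the nullclines x + 0.282y = 204 and 1.09x + y = 440.
Substituting y = 440 - 1.09x into the first: x(1 - 0.282·1.09) = 204 - 0.282·440.
So x* = 79.9/0.693 = 115, and then y* = 440 - 1.09·115 = 314.

x* ≈ 115, y* ≈ 314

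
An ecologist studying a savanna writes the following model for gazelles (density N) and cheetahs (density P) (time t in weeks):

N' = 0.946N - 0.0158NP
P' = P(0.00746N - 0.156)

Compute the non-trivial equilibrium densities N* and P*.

N* ≈ 20.9, P* ≈ 59.9

Set dP/dt = 0 with P > 0: 0.00746N - 0.156 = 0, so N* = 0.156/0.00746 = 20.9.
Set dN/dt = 0 with N > 0: 0.946 - 0.0158P = 0, so P* = 0.946/0.0158 = 59.9.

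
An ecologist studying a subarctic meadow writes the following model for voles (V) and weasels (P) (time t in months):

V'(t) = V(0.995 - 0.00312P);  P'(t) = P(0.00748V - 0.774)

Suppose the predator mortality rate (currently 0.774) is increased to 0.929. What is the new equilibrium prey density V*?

At the interior fixed point, setting dP/dt = 0 with P > 0 fixes V* = (predator death rate)/(VP coefficient) — independent of the other coefficients.
With the change, V* = 0.929/0.00748 = 124; it rises from 103.

V* ≈ 124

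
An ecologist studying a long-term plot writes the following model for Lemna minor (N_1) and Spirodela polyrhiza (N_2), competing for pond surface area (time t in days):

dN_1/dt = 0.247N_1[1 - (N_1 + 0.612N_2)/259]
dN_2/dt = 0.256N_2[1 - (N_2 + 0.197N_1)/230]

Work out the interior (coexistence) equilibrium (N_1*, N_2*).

N_1* ≈ 134, N_2* ≈ 204

Setting both brackets to zero gives the nullclines N_1 + 0.612N_2 = 259 and 0.197N_1 + N_2 = 230.
Substituting N_2 = 230 - 0.197N_1 into the first: N_1(1 - 0.612·0.197) = 259 - 0.612·230.
So N_1* = 118/0.879 = 134, and then N_2* = 230 - 0.197·134 = 204.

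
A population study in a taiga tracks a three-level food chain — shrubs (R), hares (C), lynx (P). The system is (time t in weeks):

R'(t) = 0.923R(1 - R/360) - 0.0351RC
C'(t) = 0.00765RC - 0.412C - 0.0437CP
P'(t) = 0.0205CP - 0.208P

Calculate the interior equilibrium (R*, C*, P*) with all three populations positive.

From dP/dt = 0: 0.0205C* = 0.208, so C* = 10.1.
From dR/dt = 0: 0.923(1 - R*/360) = 0.0351·10.1, giving R* = 360·(1 - 0.386) = 221.
From dC/dt = 0: 0.00765·221 - 0.412 = 0.0437P*, so P* = 1.28/0.0437 = 29.3.

R* ≈ 221, C* ≈ 10.1, P* ≈ 29.3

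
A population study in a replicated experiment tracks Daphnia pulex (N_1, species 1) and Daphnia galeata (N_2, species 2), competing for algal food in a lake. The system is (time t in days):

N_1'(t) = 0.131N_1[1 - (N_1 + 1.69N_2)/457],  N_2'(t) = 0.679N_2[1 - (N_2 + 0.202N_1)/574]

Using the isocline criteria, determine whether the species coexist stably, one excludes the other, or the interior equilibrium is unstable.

Compare the nullcline intercepts: K1/α12 = 457/1.69 = 270 < K2 = 574; K2/α21 = 574/0.202 = 2840 > K1 = 457.
Since the inequalities point opposite ways, species 2 can invade but species 1 cannot.

species 2 excludes species 1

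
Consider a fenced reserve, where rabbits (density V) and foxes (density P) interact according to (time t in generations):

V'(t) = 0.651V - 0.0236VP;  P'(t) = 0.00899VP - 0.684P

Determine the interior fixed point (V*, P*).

Set dP/dt = 0 with P > 0: 0.00899V - 0.684 = 0, so V* = 0.684/0.00899 = 76.1.
Set dV/dt = 0 with V > 0: 0.651 - 0.0236P = 0, so P* = 0.651/0.0236 = 27.6.

V* ≈ 76.1, P* ≈ 27.6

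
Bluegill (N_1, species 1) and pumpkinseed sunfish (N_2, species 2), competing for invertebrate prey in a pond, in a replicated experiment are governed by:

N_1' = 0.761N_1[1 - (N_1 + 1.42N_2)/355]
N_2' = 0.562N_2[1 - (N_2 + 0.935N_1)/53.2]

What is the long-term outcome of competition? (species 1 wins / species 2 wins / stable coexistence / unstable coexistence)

Compare the nullcline intercepts: K1/α12 = 355/1.42 = 250 > K2 = 53.2; K2/α21 = 53.2/0.935 = 56.9 < K1 = 355.
Since the inequalities point opposite ways, species 1 can invade but species 2 cannot.

species 1 excludes species 2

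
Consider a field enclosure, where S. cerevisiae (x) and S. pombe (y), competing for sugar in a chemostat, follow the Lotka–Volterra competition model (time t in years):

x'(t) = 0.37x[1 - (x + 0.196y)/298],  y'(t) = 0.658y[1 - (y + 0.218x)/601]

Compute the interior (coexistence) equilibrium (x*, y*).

x* ≈ 188, y* ≈ 560

Setting both brackets to zero gives the nullclines x + 0.196y = 298 and 0.218x + y = 601.
Substituting y = 601 - 0.218x into the first: x(1 - 0.196·0.218) = 298 - 0.196·601.
So x* = 180/0.957 = 188, and then y* = 601 - 0.218·188 = 560.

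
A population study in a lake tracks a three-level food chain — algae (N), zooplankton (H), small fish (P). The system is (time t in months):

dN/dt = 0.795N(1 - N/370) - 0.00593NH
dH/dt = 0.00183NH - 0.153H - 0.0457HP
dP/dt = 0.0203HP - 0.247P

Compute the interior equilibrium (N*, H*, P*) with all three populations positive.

N* ≈ 336, H* ≈ 12.2, P* ≈ 10.1

From dP/dt = 0: 0.0203H* = 0.247, so H* = 12.2.
From dN/dt = 0: 0.795(1 - N*/370) = 0.00593·12.2, giving N* = 370·(1 - 0.0908) = 336.
From dH/dt = 0: 0.00183·336 - 0.153 = 0.0457P*, so P* = 0.463/0.0457 = 10.1.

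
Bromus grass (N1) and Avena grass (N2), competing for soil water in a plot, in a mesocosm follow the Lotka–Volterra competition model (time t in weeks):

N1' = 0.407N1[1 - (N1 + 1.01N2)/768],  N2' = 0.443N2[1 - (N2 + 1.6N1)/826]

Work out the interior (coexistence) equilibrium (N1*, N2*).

N1* ≈ 108, N2* ≈ 654

Setting both brackets to zero gives the nullclines N1 + 1.01N2 = 768 and 1.6N1 + N2 = 826.
Substituting N2 = 826 - 1.6N1 into the first: N1(1 - 1.01·1.6) = 768 - 1.01·826.
So N1* = -66.3/-0.616 = 108, and then N2* = 826 - 1.6·108 = 654.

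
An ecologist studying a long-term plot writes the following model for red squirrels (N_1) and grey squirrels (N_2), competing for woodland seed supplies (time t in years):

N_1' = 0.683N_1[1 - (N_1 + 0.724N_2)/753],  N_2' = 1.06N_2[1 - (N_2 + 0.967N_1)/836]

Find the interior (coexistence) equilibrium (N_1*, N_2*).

Setting both brackets to zero gives the nullclines N_1 + 0.724N_2 = 753 and 0.967N_1 + N_2 = 836.
Substituting N_2 = 836 - 0.967N_1 into the first: N_1(1 - 0.724·0.967) = 753 - 0.724·836.
So N_1* = 148/0.3 = 493, and then N_2* = 836 - 0.967·493 = 360.

N_1* ≈ 493, N_2* ≈ 360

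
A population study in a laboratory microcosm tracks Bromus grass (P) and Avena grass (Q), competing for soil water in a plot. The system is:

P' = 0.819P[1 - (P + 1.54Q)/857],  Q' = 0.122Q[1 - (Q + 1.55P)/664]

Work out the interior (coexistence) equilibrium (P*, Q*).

Setting both brackets to zero gives the nullclines P + 1.54Q = 857 and 1.55P + Q = 664.
Substituting Q = 664 - 1.55P into the first: P(1 - 1.54·1.55) = 857 - 1.54·664.
So P* = -166/-1.39 = 119, and then Q* = 664 - 1.55·119 = 479.

P* ≈ 119, Q* ≈ 479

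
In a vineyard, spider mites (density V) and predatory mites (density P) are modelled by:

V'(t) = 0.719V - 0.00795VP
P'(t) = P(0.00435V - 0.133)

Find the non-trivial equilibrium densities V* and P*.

Set dP/dt = 0 with P > 0: 0.00435V - 0.133 = 0, so V* = 0.133/0.00435 = 30.6.
Set dV/dt = 0 with V > 0: 0.719 - 0.00795P = 0, so P* = 0.719/0.00795 = 90.4.

V* ≈ 30.6, P* ≈ 90.4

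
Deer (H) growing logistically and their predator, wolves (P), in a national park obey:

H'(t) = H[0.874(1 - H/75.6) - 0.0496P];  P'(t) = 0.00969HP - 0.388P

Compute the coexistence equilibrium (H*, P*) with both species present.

From dP/dt = 0 with P > 0: 0.00969H* = 0.388, so H* = 40.
Substitute into dH/dt = 0: 0.874(1 - 40/75.6) = 0.0496P*.
The bracket is 0.47, giving P* = 0.411/0.0496 = 8.29.

H* ≈ 40, P* ≈ 8.29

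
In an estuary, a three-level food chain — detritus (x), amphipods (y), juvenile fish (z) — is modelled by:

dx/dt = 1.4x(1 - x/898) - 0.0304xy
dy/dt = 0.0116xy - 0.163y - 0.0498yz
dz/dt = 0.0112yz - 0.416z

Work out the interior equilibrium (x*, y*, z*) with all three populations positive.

x* ≈ 174, y* ≈ 37.1, z* ≈ 37.2

From dz/dt = 0: 0.0112y* = 0.416, so y* = 37.1.
From dx/dt = 0: 1.4(1 - x*/898) = 0.0304·37.1, giving x* = 898·(1 - 0.807) = 174.
From dy/dt = 0: 0.0116·174 - 0.163 = 0.0498z*, so z* = 1.85/0.0498 = 37.2.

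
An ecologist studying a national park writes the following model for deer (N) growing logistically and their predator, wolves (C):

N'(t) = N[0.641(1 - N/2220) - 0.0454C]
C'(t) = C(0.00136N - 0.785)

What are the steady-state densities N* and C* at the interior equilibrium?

From dC/dt = 0 with C > 0: 0.00136N* = 0.785, so N* = 577.
Substitute into dN/dt = 0: 0.641(1 - 577/2220) = 0.0454C*.
The bracket is 0.74, giving C* = 0.474/0.0454 = 10.4.

N* ≈ 577, C* ≈ 10.4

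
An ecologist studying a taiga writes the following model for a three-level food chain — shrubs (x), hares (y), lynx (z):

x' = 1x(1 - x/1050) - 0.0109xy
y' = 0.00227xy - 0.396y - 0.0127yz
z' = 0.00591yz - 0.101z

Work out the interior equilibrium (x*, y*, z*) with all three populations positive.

x* ≈ 854, y* ≈ 17.1, z* ≈ 122

From dz/dt = 0: 0.00591y* = 0.101, so y* = 17.1.
From dx/dt = 0: 1(1 - x*/1050) = 0.0109·17.1, giving x* = 1050·(1 - 0.186) = 854.
From dy/dt = 0: 0.00227·854 - 0.396 = 0.0127z*, so z* = 1.54/0.0127 = 122.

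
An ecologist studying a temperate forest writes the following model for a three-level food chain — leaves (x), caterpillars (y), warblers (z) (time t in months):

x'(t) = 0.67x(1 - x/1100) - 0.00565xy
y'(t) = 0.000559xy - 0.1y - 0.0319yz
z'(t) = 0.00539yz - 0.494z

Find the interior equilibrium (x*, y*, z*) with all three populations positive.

x* ≈ 250, y* ≈ 91.7, z* ≈ 1.24

From dz/dt = 0: 0.00539y* = 0.494, so y* = 91.7.
From dx/dt = 0: 0.67(1 - x*/1100) = 0.00565·91.7, giving x* = 1100·(1 - 0.773) = 250.
From dy/dt = 0: 0.000559·250 - 0.1 = 0.0319z*, so z* = 0.0397/0.0319 = 1.24.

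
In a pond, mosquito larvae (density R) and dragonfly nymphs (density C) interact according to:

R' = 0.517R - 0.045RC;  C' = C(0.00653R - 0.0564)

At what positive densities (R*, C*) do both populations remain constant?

Set dC/dt = 0 with C > 0: 0.00653R - 0.0564 = 0, so R* = 0.0564/0.00653 = 8.64.
Set dR/dt = 0 with R > 0: 0.517 - 0.045C = 0, so C* = 0.517/0.045 = 11.5.

R* ≈ 8.64, C* ≈ 11.5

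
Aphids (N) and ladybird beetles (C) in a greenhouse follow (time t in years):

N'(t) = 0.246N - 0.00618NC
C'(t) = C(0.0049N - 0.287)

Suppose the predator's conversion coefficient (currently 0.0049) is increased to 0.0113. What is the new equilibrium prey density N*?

N* ≈ 25.4

At the interior fixed point, setting dC/dt = 0 with C > 0 fixes N* = (predator death rate)/(NC coefficient) — independent of the other coefficients.
With the change, N* = 0.287/0.0113 = 25.4; it falls from 58.6.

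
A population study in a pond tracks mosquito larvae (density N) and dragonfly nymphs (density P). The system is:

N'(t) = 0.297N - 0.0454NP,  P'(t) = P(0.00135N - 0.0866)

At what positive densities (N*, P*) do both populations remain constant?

N* ≈ 64.1, P* ≈ 6.54

Set dP/dt = 0 with P > 0: 0.00135N - 0.0866 = 0, so N* = 0.0866/0.00135 = 64.1.
Set dN/dt = 0 with N > 0: 0.297 - 0.0454P = 0, so P* = 0.297/0.0454 = 6.54.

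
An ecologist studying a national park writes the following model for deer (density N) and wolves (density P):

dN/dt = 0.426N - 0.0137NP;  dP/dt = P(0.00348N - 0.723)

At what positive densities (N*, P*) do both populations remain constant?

N* ≈ 208, P* ≈ 31.1

Set dP/dt = 0 with P > 0: 0.00348N - 0.723 = 0, so N* = 0.723/0.00348 = 208.
Set dN/dt = 0 with N > 0: 0.426 - 0.0137P = 0, so P* = 0.426/0.0137 = 31.1.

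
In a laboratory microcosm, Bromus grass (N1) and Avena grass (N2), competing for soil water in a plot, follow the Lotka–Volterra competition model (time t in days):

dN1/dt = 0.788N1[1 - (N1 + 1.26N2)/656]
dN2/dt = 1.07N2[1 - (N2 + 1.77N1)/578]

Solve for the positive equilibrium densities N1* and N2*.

Setting both brackets to zero gives the nullclines N1 + 1.26N2 = 656 and 1.77N1 + N2 = 578.
Substituting N2 = 578 - 1.77N1 into the first: N1(1 - 1.26·1.77) = 656 - 1.26·578.
So N1* = -72.3/-1.23 = 58.8, and then N2* = 578 - 1.77·58.8 = 474.

N1* ≈ 58.8, N2* ≈ 474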